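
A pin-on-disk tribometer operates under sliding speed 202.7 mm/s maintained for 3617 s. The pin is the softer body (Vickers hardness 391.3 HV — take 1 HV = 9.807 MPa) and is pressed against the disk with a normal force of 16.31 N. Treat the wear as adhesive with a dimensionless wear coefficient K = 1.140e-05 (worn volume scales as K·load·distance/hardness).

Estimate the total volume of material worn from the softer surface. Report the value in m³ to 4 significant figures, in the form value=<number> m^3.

The intermediates are shown rounded. Each operation runs at exact precision. Rounded just once to four significant figures.
Convert: Sliding speed v = 202.7 mm/s = 0.2027 m/s. Distance L = v·t = 0.2027 m/s × 3617 s = 733.2 m.
Convert: Hardness H = 391.3 HV × 9.807 MPa/HV = 3837 MPa = 3.837e+09 Pa.
Working in SI base units: W = 16.31 N, H = 3.837e+09 Pa, K = 1.140e-05.
Wear volume V = K·W·L/H = 1.140e-05 · 16.31 · 733.2 / 3.837e+09 = 3.552e-11 m³.

value=3.552e-11 m^3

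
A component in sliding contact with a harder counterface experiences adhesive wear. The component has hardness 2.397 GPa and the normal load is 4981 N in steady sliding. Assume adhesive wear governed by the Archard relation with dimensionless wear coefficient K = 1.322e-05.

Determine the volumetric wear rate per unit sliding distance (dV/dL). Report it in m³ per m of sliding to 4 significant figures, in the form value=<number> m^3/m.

value=2.747e-11 m^3/m

Each operation runs at full float precision; intermediates appear rounded; one final rounding to 4 significant digits.
Convert: Hardness H = 2.397 GPa = 2.397e+09 Pa.
Expressed in SI base units: W = 4981 N, H = 2.397e+09 Pa, K = 1.322e-05.
Rate of wear dV/dL = K·W/H: 1.322e-05 · 4981 / 2.397e+09 = 2.747e-11 m³/m.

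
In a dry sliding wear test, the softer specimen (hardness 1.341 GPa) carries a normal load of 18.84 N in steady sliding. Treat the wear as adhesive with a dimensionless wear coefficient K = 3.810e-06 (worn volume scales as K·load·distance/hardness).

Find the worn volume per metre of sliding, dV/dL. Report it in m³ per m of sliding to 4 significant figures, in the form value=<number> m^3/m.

value=5.353e-14 m^3/m

All working math carries full float precision; intermediates appear rounded, and a single final rounding: four significant figures.
Hardness H = 1.341 GPa = 1.341e+09 Pa.
SI base units throughout: W = 18.84 N, H = 1.341e+09 Pa, K = 3.810e-06.
The wear rate dV/dL = K·W/H — distance-free: 3.810e-06 · 18.84 / 1.341e+09 = 5.353e-14 m³/m.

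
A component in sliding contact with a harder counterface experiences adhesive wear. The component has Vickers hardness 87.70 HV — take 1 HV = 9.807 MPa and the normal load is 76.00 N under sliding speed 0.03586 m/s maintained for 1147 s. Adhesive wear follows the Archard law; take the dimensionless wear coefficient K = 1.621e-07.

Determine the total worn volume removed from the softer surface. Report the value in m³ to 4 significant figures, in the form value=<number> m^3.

value=5.892e-13 m^3

Intermediates are displayed rounded — all working math carries exact precision. Rounded just once: four significant figures.
Distance L = v·t = 0.03586 m/s × 1147 s = 41.13 m.
Hardness H = 87.70 HV × 9.807 MPa/HV = 860.1 MPa = 8.601e+08 Pa.
As SI base values: W = 76.00 N, H = 8.601e+08 Pa, K = 1.621e-07.
By Archard's law, V = K·W·L/H = 1.621e-07 · 76.00 · 41.13 / 8.601e+08 = 5.892e-13 m³.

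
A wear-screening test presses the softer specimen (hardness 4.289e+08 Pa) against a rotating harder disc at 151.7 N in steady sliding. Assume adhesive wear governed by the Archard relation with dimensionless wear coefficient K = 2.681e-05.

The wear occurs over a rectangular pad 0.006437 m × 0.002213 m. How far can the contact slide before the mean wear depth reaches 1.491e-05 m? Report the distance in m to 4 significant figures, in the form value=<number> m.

value=22.40 m

Intermediates appear rounded; the computation carries exact precision, and a lone final rounding to four significant figures.
Contact area A = 0.006437 m × 0.002213 m = 1.425e-05 m².
Collected in SI base units: W = 151.7 N, H = 4.289e+08 Pa, K = 2.681e-05.
Volume at the limit: V_lim = h_lim·A = 1.491e-05 · 1.425e-05 = 2.124e-10 m³.
Sliding life L = V_lim·H/(K·W) = 2.124e-10 · 4.289e+08 / (2.681e-05 · 151.7) = 22.40 m.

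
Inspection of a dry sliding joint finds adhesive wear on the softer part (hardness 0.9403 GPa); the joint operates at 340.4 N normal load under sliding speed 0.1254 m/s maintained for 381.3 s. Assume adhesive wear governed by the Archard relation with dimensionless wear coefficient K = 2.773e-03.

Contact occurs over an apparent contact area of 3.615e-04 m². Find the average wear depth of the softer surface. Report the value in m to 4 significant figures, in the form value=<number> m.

All working math keeps full float precision. The intermediates appear rounded. Rounded once at the end, at 4 significant figures.
Convert: The distance L = v·t = 0.1254 m/s × 381.3 s = 47.82 m.
Convert: Hardness H = 0.9403 GPa = 9.403e+08 Pa.
Collected in SI base units: W = 340.4 N, H = 9.403e+08 Pa, K = 2.773e-03.
Archard relation: V = K·W·L/H = 2.773e-03 · 340.4 · 47.82 / 9.403e+08 = 4.800e-08 m³.
Average depth h = V/A = 4.800e-08 / 3.615e-04 = 1.328e-04 m.

value=1.328e-04 m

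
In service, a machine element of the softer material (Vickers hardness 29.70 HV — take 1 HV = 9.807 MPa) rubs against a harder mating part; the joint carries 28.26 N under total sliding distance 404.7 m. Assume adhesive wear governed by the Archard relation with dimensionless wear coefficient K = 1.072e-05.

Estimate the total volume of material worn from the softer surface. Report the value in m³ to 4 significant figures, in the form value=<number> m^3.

value=4.209e-10 m^3

The intermediates are displayed rounded — the computation carries full precision. Rounded just once: four significant digits.
Hardness H = 29.70 HV × 9.807 MPa/HV = 291.3 MPa = 2.913e+08 Pa.
SI base units throughout: W = 28.26 N, H = 2.913e+08 Pa, K = 1.072e-05.
Archard relation: V = K·W·L/H = 1.072e-05 · 28.26 · 404.7 / 2.913e+08 = 4.209e-10 m³.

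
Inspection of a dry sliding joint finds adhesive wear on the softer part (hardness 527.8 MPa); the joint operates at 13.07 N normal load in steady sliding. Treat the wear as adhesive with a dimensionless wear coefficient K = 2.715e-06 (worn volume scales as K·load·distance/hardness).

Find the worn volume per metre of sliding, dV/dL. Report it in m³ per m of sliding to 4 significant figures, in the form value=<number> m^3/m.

Intermediate values are shown rounded — all arithmetic holds full precision, and rounded just once, at 4 significant figures.
Hardness H = 527.8 MPa = 5.278e+08 Pa.
Working in SI base units: W = 13.07 N, H = 5.278e+08 Pa, K = 2.715e-06.
Wear rate dV/dL = K·W/H, so: 2.715e-06 · 13.07 / 5.278e+08 = 6.723e-14 m³/m.

value=6.723e-14 m^3/m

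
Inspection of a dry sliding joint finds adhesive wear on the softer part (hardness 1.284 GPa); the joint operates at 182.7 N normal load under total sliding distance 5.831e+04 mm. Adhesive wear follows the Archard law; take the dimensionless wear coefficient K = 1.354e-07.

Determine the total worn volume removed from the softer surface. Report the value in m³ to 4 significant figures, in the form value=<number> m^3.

value=1.123e-12 m^3

Quoted intermediates are rounded — every step maintains full float precision, and a single final rounding, at 4 significant figures.
Convert: The distance L = 5.831e+04 mm = 58.31 m.
Convert: Hardness H = 1.284 GPa = 1.284e+09 Pa.
Collected in SI base units: W = 182.7 N, H = 1.284e+09 Pa, K = 1.354e-07.
Volume removed: V = K·W·L/H = 1.354e-07 · 182.7 · 58.31 / 1.284e+09 = 1.123e-12 m³.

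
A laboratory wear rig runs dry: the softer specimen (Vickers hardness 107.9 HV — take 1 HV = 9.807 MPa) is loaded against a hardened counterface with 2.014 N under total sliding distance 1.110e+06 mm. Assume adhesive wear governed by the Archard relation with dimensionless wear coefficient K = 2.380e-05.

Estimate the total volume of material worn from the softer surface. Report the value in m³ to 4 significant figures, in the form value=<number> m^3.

value=5.028e-11 m^3

Each operation runs at full float precision — intermediate values appear rounded; one final rounding: 4 significant figures.
Convert: Sliding distance L = 1.110e+06 mm = 1110 m.
Convert: Hardness H = 107.9 HV × 9.807 MPa/HV = 1058 MPa = 1.058e+09 Pa.
Collected in SI base units: W = 2.014 N, H = 1.058e+09 Pa, K = 2.380e-05.
Archard relation: V = K·W·L/H = 2.380e-05 · 2.014 · 1110 / 1.058e+09 = 5.028e-11 m³.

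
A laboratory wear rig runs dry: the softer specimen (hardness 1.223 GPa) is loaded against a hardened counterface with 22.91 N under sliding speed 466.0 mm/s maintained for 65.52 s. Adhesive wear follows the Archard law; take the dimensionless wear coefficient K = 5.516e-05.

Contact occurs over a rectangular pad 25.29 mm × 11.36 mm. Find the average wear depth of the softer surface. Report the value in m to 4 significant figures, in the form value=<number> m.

value=1.098e-07 m

Intermediates appear rounded; the algebra carries full precision. Rounded just once to 4 significant digits.
Sliding speed v = 466.0 mm/s = 0.4660 m/s. Path length L = v·t = 0.4660 m/s × 65.52 s = 30.53 m.
Hardness H = 1.223 GPa = 1.223e+09 Pa.
Pad sides 25.29 mm × 11.36 mm = 0.02529 m × 0.01136 m. Contact area A = 0.02529 m × 0.01136 m = 2.873e-04 m².
Restated in SI base units: W = 22.91 N, H = 1.223e+09 Pa, K = 5.516e-05.
Worn volume V = K·W·L/H = 5.516e-05 · 22.91 · 30.53 / 1.223e+09 = 3.155e-11 m³.
Average depth h = V/A = 3.155e-11 / 2.873e-04 = 1.098e-07 m.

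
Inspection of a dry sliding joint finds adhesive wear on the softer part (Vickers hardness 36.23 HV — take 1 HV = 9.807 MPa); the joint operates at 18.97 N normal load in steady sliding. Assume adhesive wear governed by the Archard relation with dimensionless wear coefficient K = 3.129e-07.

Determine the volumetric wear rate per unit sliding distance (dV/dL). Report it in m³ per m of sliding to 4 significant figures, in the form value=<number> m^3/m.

Each operation carries full precision, and intermediates are displayed rounded. Rounded once at the end to 4 significant digits.
Convert: Hardness H = 36.23 HV × 9.807 MPa/HV = 355.3 MPa = 3.553e+08 Pa.
Expressed in SI base units: W = 18.97 N, H = 3.553e+08 Pa, K = 3.129e-07.
Volumetric rate dV/dL = K·W/H, so: 3.129e-07 · 18.97 / 3.553e+08 = 1.671e-14 m³/m.

value=1.671e-14 m^3/m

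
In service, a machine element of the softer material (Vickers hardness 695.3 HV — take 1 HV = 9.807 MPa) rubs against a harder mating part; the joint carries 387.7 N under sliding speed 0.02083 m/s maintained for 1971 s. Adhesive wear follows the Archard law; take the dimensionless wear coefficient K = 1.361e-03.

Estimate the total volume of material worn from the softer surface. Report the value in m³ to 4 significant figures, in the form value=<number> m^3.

value=3.177e-09 m^3

The algebra keeps exact precision, and the intermediates appear rounded; a single final rounding: 4 significant digits.
Convert: Sliding distance L = v·t = 0.02083 m/s × 1971 s = 41.06 m.
Convert: Hardness H = 695.3 HV × 9.807 MPa/HV = 6819 MPa = 6.819e+09 Pa.
In SI base units: W = 387.7 N, H = 6.819e+09 Pa, K = 1.361e-03.
By Archard's law, V = K·W·L/H = 1.361e-03 · 387.7 · 41.06 / 6.819e+09 = 3.177e-09 m³.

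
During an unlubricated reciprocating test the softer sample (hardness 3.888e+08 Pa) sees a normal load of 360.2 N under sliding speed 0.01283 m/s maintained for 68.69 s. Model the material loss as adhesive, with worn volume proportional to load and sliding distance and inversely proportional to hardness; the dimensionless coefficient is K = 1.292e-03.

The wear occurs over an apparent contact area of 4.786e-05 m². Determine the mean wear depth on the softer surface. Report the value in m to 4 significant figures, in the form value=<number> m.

value=2.204e-05 m

The algebra runs at full precision, and printed values are rounded — rounded just once: four significant figures.
Convert: Distance covered L = v·t = 0.01283 m/s × 68.69 s = 0.8813 m.
In SI base units, W = 360.2 N, H = 3.888e+08 Pa, K = 1.292e-03.
Archard relation: V = K·W·L/H = 1.292e-03 · 360.2 · 0.8813 / 3.888e+08 = 1.055e-09 m³.
Mean depth h = V/A = 1.055e-09 / 4.786e-05 = 2.204e-05 m.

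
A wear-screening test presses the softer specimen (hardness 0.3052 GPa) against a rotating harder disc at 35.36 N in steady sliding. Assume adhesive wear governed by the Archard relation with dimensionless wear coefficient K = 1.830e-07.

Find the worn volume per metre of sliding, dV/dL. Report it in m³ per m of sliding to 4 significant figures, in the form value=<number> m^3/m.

Intermediate values are shown rounded; all arithmetic keeps full precision, and a single final rounding, at 4 significant digits.
Hardness H = 0.3052 GPa = 3.052e+08 Pa.
In SI base units: W = 35.36 N, H = 3.052e+08 Pa, K = 1.830e-07.
The wear rate dV/dL = K·W/H (no L dependence): 1.830e-07 · 35.36 / 3.052e+08 = 2.120e-14 m³/m.

value=2.120e-14 m^3/m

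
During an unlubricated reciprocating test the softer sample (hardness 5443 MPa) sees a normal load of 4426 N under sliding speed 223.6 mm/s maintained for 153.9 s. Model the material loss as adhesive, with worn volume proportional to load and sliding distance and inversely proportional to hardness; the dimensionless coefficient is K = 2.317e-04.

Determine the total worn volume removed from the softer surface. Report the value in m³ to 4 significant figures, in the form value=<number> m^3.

value=6.484e-09 m^3

Quoted intermediates are rounded, and every step holds full precision — a single final rounding to 4 significant figures.
Sliding speed v = 223.6 mm/s = 0.2236 m/s. Distance covered L = v·t = 0.2236 m/s × 153.9 s = 34.41 m.
Hardness H = 5443 MPa = 5.443e+09 Pa.
In SI base units: W = 4426 N, H = 5.443e+09 Pa, K = 2.317e-04.
By Archard's law, V = K·W·L/H = 2.317e-04 · 4426 · 34.41 / 5.443e+09 = 6.484e-09 m³.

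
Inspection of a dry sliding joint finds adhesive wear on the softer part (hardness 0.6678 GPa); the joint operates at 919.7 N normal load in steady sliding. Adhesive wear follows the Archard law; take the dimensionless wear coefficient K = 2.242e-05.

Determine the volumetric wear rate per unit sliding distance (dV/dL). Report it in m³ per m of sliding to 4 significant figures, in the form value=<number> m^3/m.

value=3.088e-11 m^3/m

Quoted intermediates are rounded; all working math runs at exact precision; rounded once at the end: four significant figures.
Hardness H = 0.6678 GPa = 6.678e+08 Pa.
SI base units throughout: W = 919.7 N, H = 6.678e+08 Pa, K = 2.242e-05.
Wear rate dV/dL = K·W/H, so: 2.242e-05 · 919.7 / 6.678e+08 = 3.088e-11 m³/m.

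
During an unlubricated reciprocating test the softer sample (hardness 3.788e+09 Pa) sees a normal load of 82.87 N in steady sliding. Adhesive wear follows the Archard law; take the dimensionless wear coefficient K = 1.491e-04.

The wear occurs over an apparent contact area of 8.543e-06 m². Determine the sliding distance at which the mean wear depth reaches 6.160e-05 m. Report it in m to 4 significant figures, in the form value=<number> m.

value=161.3 m

Intermediates are displayed rounded — every step carries full precision. Rounded once at the end: four significant digits.
Working in SI base units: W = 82.87 N, H = 3.788e+09 Pa, K = 1.491e-04.
Limit volume V_lim = h_lim·A = 6.160e-05 · 8.543e-06 = 5.262e-10 m³.
Life L = V_lim·H/(K·W) = 5.262e-10 · 3.788e+09 / (1.491e-04 · 82.87) = 161.3 m.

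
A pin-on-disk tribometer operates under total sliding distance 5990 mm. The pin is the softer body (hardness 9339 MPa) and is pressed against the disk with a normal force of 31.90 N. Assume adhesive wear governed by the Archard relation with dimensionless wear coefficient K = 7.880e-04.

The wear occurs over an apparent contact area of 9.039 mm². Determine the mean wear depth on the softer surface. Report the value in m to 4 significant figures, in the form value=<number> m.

value=1.784e-06 m

Shown intermediates are rounded, and the algebra maintains full precision; one last rounding to 4 significant digits.
Convert: Distance L = 5990 mm = 5.990 m.
Convert: Hardness H = 9339 MPa = 9.339e+09 Pa.
Convert: Contact area A = 9.039 mm² = 9.039e-06 m².
In SI base units, W = 31.90 N, H = 9.339e+09 Pa, K = 7.880e-04.
By Archard's law, V = K·W·L/H = 7.880e-04 · 31.90 · 5.990 / 9.339e+09 = 1.612e-11 m³.
Wear depth h = V/A = 1.612e-11 / 9.039e-06 = 1.784e-06 m.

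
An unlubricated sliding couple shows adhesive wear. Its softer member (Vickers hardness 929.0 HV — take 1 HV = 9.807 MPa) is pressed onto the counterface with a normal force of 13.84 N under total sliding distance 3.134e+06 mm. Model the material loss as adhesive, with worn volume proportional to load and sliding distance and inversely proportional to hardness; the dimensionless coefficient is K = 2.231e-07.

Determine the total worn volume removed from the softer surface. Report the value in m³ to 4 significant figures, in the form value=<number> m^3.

value=1.062e-12 m^3

Printed values are rounded — all working math runs at full precision, and a lone final rounding: four significant figures.
Convert: Distance covered L = 3.134e+06 mm = 3134 m.
Convert: Hardness H = 929.0 HV × 9.807 MPa/HV = 9111 MPa = 9.111e+09 Pa.
Expressed in SI base units: W = 13.84 N, H = 9.111e+09 Pa, K = 2.231e-07.
Archard relation: V = K·W·L/H = 2.231e-07 · 13.84 · 3134 / 9.111e+09 = 1.062e-12 m³.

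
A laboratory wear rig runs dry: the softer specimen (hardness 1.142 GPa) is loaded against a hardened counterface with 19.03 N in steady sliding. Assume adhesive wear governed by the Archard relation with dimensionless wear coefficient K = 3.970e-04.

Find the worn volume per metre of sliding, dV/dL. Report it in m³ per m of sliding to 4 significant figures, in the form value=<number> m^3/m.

The algebra holds full float precision. The intermediates appear rounded. Rounded once at the end, at 4 significant figures.
Convert: Hardness H = 1.142 GPa = 1.142e+09 Pa.
Expressed in SI base units: W = 19.03 N, H = 1.142e+09 Pa, K = 3.970e-04.
Rate of wear dV/dL = K·W/H (independent of L): 3.970e-04 · 19.03 / 1.142e+09 = 6.616e-12 m³/m.

value=6.616e-12 m^3/m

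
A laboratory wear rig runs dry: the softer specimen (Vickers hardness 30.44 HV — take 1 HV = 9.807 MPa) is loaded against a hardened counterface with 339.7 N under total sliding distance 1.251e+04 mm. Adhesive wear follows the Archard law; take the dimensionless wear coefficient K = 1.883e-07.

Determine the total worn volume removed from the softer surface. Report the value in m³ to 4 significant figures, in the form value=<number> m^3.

value=2.681e-12 m^3

Shown intermediates are rounded — every step keeps full precision; one last rounding to four significant digits.
Distance covered L = 1.251e+04 mm = 12.51 m.
Hardness H = 30.44 HV × 9.807 MPa/HV = 298.5 MPa = 2.985e+08 Pa.
Working in SI base units: W = 339.7 N, H = 2.985e+08 Pa, K = 1.883e-07.
Volume removed: V = K·W·L/H = 1.883e-07 · 339.7 · 12.51 / 2.985e+08 = 2.681e-12 m³.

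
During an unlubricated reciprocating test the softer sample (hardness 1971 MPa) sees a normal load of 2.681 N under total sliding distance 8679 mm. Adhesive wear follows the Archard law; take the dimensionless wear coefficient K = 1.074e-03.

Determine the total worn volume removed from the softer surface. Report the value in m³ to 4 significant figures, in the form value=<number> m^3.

value=1.268e-11 m^3

The computation keeps exact precision — the intermediates are displayed rounded. Rounded once at the end, at four significant digits.
Sliding distance L = 8679 mm = 8.679 m.
Hardness H = 1971 MPa = 1.971e+09 Pa.
Expressed in SI base units: W = 2.681 N, H = 1.971e+09 Pa, K = 1.074e-03.
Wear volume V = K·W·L/H = 1.074e-03 · 2.681 · 8.679 / 1.971e+09 = 1.268e-11 m³.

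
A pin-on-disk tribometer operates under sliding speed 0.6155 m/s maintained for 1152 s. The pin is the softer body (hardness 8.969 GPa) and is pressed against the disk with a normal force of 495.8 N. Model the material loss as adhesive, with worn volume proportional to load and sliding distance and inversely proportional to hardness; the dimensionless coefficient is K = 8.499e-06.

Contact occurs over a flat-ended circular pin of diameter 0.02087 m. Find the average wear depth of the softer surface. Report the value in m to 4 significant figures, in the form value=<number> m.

value=9.738e-07 m

The algebra carries full precision, and intermediate values appear rounded. Rounded once at the end, at 4 significant figures.
Distance covered L = v·t = 0.6155 m/s × 1152 s = 709.1 m.
Hardness H = 8.969 GPa = 8.969e+09 Pa.
Contact area A = π·d²/4 = π·(0.02087 m)²/4 = 3.421e-04 m².
SI base units throughout: W = 495.8 N, H = 8.969e+09 Pa, K = 8.499e-06.
By Archard's law, V = K·W·L/H = 8.499e-06 · 495.8 · 709.1 / 8.969e+09 = 3.331e-10 m³.
Mean wear depth h = V/A = 3.331e-10 / 3.421e-04 = 9.738e-07 m.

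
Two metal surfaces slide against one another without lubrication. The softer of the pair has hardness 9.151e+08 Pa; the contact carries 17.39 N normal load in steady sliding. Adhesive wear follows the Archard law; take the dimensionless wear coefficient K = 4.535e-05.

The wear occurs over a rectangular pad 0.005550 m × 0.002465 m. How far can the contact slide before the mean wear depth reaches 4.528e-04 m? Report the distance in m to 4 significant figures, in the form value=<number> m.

value=7188 m

All working math holds full float precision; intermediates are printed rounded, and rounded once at the end: four significant figures.
Contact area A = 0.005550 m × 0.002465 m = 1.368e-05 m².
Collected in SI base units: W = 17.39 N, H = 9.151e+08 Pa, K = 4.535e-05.
At the depth limit, V_lim = h_lim·A = 4.528e-04 · 1.368e-05 = 6.195e-09 m³.
Life L = V_lim·H/(K·W) = 6.195e-09 · 9.151e+08 / (4.535e-05 · 17.39) = 7188 m.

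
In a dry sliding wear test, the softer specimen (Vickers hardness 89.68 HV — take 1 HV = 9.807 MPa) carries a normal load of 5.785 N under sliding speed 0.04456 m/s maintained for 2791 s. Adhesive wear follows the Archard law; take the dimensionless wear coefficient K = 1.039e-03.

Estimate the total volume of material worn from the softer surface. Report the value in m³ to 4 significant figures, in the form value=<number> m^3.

The algebra carries full float precision. Intermediates are displayed rounded — a lone final rounding: 4 significant figures.
Convert: Distance covered L = v·t = 0.04456 m/s × 2791 s = 124.4 m.
Convert: Hardness H = 89.68 HV × 9.807 MPa/HV = 879.5 MPa = 8.795e+08 Pa.
SI base units throughout: W = 5.785 N, H = 8.795e+08 Pa, K = 1.039e-03.
The Archard volume V = K·W·L/H = 1.039e-03 · 5.785 · 124.4 / 8.795e+08 = 8.499e-10 m³.

value=8.499e-10 m^3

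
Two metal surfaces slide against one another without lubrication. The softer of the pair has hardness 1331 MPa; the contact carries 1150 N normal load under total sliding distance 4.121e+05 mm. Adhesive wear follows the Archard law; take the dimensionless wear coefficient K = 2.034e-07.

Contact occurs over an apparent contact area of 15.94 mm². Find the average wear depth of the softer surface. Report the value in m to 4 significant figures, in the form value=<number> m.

value=4.543e-06 m

All arithmetic carries exact precision — intermediate values are displayed rounded. Rounded just once: four significant digits.
Convert: Total distance L = 4.121e+05 mm = 412.1 m.
Convert: Hardness H = 1331 MPa = 1.331e+09 Pa.
Convert: Contact area A = 15.94 mm² = 1.594e-05 m².
As SI base values: W = 1150 N, H = 1.331e+09 Pa, K = 2.034e-07.
By Archard's law, V = K·W·L/H = 2.034e-07 · 1150 · 412.1 / 1.331e+09 = 7.242e-11 m³.
Depth of wear h = V/A = 7.242e-11 / 1.594e-05 = 4.543e-06 m.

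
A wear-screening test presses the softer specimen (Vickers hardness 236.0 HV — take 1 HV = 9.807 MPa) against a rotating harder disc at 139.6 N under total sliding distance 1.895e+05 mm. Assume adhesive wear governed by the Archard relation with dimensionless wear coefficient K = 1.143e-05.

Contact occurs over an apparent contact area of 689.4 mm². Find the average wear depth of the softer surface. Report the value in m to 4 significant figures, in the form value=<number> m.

The intermediates are shown rounded; all arithmetic runs at full precision; one last rounding, at four significant digits.
Convert: Total distance L = 1.895e+05 mm = 189.5 m.
Convert: Hardness H = 236.0 HV × 9.807 MPa/HV = 2314 MPa = 2.314e+09 Pa.
Convert: Contact area A = 689.4 mm² = 6.894e-04 m².
In SI base units, W = 139.6 N, H = 2.314e+09 Pa, K = 1.143e-05.
Worn volume V = K·W·L/H = 1.143e-05 · 139.6 · 189.5 / 2.314e+09 = 1.306e-10 m³.
Depth h = V/A = 1.306e-10 / 6.894e-04 = 1.895e-07 m.

value=1.895e-07 m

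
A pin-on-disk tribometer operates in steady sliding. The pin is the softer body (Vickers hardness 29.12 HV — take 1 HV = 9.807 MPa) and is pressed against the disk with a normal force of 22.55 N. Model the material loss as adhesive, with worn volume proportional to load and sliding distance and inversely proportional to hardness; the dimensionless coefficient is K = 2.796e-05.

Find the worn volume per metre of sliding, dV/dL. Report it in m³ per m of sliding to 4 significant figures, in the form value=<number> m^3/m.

value=2.208e-12 m^3/m

Displayed values are rounded, and the algebra maintains full precision, and one final rounding to four significant figures.
Hardness H = 29.12 HV × 9.807 MPa/HV = 285.6 MPa = 2.856e+08 Pa.
Expressed in SI base units: W = 22.55 N, H = 2.856e+08 Pa, K = 2.796e-05.
Volumetric rate dV/dL = K·W/H (no L dependence): 2.796e-05 · 22.55 / 2.856e+08 = 2.208e-12 m³/m.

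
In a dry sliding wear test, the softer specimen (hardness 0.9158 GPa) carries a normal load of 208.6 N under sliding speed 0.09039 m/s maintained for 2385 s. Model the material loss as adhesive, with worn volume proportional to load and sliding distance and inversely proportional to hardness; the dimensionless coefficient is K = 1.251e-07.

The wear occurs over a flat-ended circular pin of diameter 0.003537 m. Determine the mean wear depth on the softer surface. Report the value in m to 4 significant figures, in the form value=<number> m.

The algebra keeps exact precision; intermediates appear rounded; one final rounding, at 4 significant figures.
Convert: Distance covered L = v·t = 0.09039 m/s × 2385 s = 215.6 m.
Convert: Hardness H = 0.9158 GPa = 9.158e+08 Pa.
Convert: Contact area A = π·d²/4 = π·(0.003537 m)²/4 = 9.826e-06 m².
SI base units throughout: W = 208.6 N, H = 9.158e+08 Pa, K = 1.251e-07.
Worn volume V = K·W·L/H = 1.251e-07 · 208.6 · 215.6 / 9.158e+08 = 6.143e-12 m³.
Mean wear depth h = V/A = 6.143e-12 / 9.826e-06 = 6.252e-07 m.

value=6.252e-07 m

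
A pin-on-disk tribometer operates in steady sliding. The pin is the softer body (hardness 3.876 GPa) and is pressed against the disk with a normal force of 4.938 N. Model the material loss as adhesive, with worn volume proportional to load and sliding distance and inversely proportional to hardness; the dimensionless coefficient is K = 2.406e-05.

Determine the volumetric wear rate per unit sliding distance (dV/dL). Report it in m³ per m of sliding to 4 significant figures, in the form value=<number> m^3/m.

value=3.065e-14 m^3/m

Every step maintains full precision; the intermediates are shown rounded. Rounded just once, at four significant digits.
Hardness H = 3.876 GPa = 3.876e+09 Pa.
Expressed in SI base units: W = 4.938 N, H = 3.876e+09 Pa, K = 2.406e-05.
The wear rate dV/dL = K·W/H — distance-free: 2.406e-05 · 4.938 / 3.876e+09 = 3.065e-14 m³/m.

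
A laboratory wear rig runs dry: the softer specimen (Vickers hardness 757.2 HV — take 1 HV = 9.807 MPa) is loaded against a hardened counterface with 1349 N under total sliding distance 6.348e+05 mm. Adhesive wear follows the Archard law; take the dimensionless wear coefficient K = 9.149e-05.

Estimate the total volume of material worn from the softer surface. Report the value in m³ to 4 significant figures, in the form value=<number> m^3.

The algebra holds exact precision — intermediates are shown rounded. Rounded just once to 4 significant digits.
Sliding distance L = 6.348e+05 mm = 634.8 m.
Hardness H = 757.2 HV × 9.807 MPa/HV = 7426 MPa = 7.426e+09 Pa.
In SI base units, W = 1349 N, H = 7.426e+09 Pa, K = 9.149e-05.
Archard relation: V = K·W·L/H = 9.149e-05 · 1349 · 634.8 / 7.426e+09 = 1.055e-08 m³.

value=1.055e-08 m^3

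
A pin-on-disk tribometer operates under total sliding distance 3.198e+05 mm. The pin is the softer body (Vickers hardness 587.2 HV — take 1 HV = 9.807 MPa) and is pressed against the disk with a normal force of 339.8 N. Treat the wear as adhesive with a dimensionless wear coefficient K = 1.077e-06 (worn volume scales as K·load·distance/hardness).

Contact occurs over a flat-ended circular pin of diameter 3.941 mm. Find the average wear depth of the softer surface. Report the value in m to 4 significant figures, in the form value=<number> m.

value=1.666e-06 m

Each operation holds full float precision, and displayed values are rounded. Rounded once at the end: 4 significant digits.
Total distance L = 3.198e+05 mm = 319.8 m.
Hardness H = 587.2 HV × 9.807 MPa/HV = 5759 MPa = 5.759e+09 Pa.
Pin diameter d = 3.941 mm = 0.003941 m. Contact area A = π·d²/4 = π·(0.003941 m)²/4 = 1.220e-05 m².
In SI base units, W = 339.8 N, H = 5.759e+09 Pa, K = 1.077e-06.
The Archard volume V = K·W·L/H = 1.077e-06 · 339.8 · 319.8 / 5.759e+09 = 2.032e-11 m³.
Depth of wear h = V/A = 2.032e-11 / 1.220e-05 = 1.666e-06 m.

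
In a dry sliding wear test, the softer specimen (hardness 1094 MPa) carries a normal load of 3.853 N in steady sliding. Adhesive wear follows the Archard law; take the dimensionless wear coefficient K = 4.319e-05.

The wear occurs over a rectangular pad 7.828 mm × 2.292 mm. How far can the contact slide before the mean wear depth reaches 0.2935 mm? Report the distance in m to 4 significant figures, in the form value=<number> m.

Each operation keeps full precision — intermediate values appear rounded; a single final rounding, at 4 significant figures.
Convert: Hardness H = 1094 MPa = 1.094e+09 Pa.
Convert: Pad sides 7.828 mm × 2.292 mm = 0.007828 m × 0.002292 m. Contact area A = 0.007828 m × 0.002292 m = 1.794e-05 m².
Convert: Depth limit h_lim = 0.2935 mm = 2.935e-04 m.
Expressed in SI base units: W = 3.853 N, H = 1.094e+09 Pa, K = 4.319e-05.
Wearable volume V_lim = h_lim·A = 2.935e-04 · 1.794e-05 = 5.266e-09 m³.
Inverting, life L = V_lim·H/(K·W) = 5.266e-09 · 1.094e+09 / (4.319e-05 · 3.853) = 3.462e+04 m.

value=3.462e+04 m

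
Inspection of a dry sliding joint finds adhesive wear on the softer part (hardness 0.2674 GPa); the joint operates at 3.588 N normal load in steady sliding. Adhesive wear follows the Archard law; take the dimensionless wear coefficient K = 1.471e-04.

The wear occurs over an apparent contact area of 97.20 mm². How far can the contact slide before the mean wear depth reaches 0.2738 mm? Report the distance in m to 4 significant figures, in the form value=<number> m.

value=1.348e+04 m

The computation keeps full precision — the intermediates are printed rounded. Rounded just once, at 4 significant digits.
Convert: Hardness H = 0.2674 GPa = 2.674e+08 Pa.
Convert: Contact area A = 97.20 mm² = 9.720e-05 m².
Convert: Depth limit h_lim = 0.2738 mm = 2.738e-04 m.
In SI base units, W = 3.588 N, H = 2.674e+08 Pa, K = 1.471e-04.
Allowed volume V_lim = h_lim·A = 2.738e-04 · 9.720e-05 = 2.661e-08 m³.
Inverting, life L = V_lim·H/(K·W) = 2.661e-08 · 2.674e+08 / (1.471e-04 · 3.588) = 1.348e+04 m.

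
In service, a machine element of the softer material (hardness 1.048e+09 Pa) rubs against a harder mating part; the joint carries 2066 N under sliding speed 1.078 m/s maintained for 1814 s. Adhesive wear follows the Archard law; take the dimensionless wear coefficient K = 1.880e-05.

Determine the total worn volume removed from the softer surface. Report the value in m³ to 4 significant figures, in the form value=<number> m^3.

value=7.247e-08 m^3

Intermediate values appear rounded — every step holds full float precision. Rounded once at the end, at four significant figures.
Distance covered L = v·t = 1.078 m/s × 1814 s = 1955 m.
SI base units throughout: W = 2066 N, H = 1.048e+09 Pa, K = 1.880e-05.
Archard volume V = K·W·L/H = 1.880e-05 · 2066 · 1955 / 1.048e+09 = 7.247e-08 m³.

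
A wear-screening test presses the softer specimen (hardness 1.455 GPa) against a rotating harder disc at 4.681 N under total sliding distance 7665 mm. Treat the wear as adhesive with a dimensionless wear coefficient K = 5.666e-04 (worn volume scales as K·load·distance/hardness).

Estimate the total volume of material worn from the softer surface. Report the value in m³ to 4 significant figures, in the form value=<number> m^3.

value=1.397e-11 m^3

The intermediates appear rounded; the algebra runs at full float precision — rounded once at the end: 4 significant digits.
Convert: The distance L = 7665 mm = 7.665 m.
Convert: Hardness H = 1.455 GPa = 1.455e+09 Pa.
Expressed in SI base units: W = 4.681 N, H = 1.455e+09 Pa, K = 5.666e-04.
Archard volume V = K·W·L/H = 5.666e-04 · 4.681 · 7.665 / 1.455e+09 = 1.397e-11 m³.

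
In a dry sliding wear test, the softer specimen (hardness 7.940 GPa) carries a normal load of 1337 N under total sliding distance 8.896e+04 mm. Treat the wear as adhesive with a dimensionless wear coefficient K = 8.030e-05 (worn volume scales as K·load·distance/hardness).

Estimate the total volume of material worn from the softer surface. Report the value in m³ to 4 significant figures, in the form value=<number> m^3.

value=1.203e-09 m^3

The intermediates are displayed rounded; all arithmetic carries full precision. Rounded once at the end to 4 significant digits.
Sliding distance L = 8.896e+04 mm = 88.96 m.
Hardness H = 7.940 GPa = 7.940e+09 Pa.
As SI base values: W = 1337 N, H = 7.940e+09 Pa, K = 8.030e-05.
Wear volume V = K·W·L/H = 8.030e-05 · 1337 · 88.96 / 7.940e+09 = 1.203e-09 m³.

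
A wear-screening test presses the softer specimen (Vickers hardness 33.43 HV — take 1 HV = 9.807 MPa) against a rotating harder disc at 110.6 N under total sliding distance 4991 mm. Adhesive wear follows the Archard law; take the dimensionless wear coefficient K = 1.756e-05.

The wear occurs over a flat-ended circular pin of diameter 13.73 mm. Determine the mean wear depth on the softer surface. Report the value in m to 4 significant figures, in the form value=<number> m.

All working math holds full float precision, and intermediate values are shown rounded, and a single final rounding: 4 significant digits.
Total distance L = 4991 mm = 4.991 m.
Hardness H = 33.43 HV × 9.807 MPa/HV = 327.8 MPa = 3.278e+08 Pa.
Pin diameter d = 13.73 mm = 0.01373 m. Contact area A = π·d²/4 = π·(0.01373 m)²/4 = 1.481e-04 m².
SI base units throughout: W = 110.6 N, H = 3.278e+08 Pa, K = 1.756e-05.
The Archard volume V = K·W·L/H = 1.756e-05 · 110.6 · 4.991 / 3.278e+08 = 2.957e-11 m³.
Depth h = V/A = 2.957e-11 / 1.481e-04 = 1.997e-07 m.

value=1.997e-07 m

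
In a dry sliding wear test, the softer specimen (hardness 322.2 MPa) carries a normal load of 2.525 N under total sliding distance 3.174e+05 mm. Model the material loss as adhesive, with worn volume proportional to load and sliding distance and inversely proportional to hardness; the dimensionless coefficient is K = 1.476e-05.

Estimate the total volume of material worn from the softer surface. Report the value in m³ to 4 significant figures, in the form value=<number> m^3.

value=3.671e-11 m^3

Intermediate values are printed rounded. All arithmetic holds full float precision — one final rounding to 4 significant figures.
Convert: Total distance L = 3.174e+05 mm = 317.4 m.
Convert: Hardness H = 322.2 MPa = 3.222e+08 Pa.
In SI base units: W = 2.525 N, H = 3.222e+08 Pa, K = 1.476e-05.
Volume removed: V = K·W·L/H = 1.476e-05 · 2.525 · 317.4 / 3.222e+08 = 3.671e-11 m³.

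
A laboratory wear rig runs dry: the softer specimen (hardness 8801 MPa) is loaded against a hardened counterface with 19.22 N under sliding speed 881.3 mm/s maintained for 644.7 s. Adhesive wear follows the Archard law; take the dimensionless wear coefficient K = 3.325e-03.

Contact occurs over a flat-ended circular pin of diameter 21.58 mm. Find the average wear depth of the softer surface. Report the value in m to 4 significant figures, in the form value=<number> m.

value=1.128e-05 m

Intermediates are shown rounded — all arithmetic carries full float precision, and rounded just once: 4 significant digits.
Convert: Sliding speed v = 881.3 mm/s = 0.8813 m/s. Path length L = v·t = 0.8813 m/s × 644.7 s = 568.2 m.
Convert: Hardness H = 8801 MPa = 8.801e+09 Pa.
Convert: Pin diameter d = 21.58 mm = 0.02158 m. Contact area A = π·d²/4 = π·(0.02158 m)²/4 = 3.658e-04 m².
In SI base units: W = 19.22 N, H = 8.801e+09 Pa, K = 3.325e-03.
The Archard volume V = K·W·L/H = 3.325e-03 · 19.22 · 568.2 / 8.801e+09 = 4.126e-09 m³.
Depth h = V/A = 4.126e-09 / 3.658e-04 = 1.128e-05 m.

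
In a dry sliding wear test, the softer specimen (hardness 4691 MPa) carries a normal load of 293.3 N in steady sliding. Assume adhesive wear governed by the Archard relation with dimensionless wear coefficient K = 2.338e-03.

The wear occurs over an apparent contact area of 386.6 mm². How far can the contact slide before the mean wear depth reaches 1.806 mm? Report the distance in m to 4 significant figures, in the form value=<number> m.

The algebra carries exact precision — intermediate values are shown rounded. Rounded once at the end, at four significant figures.
Convert: Hardness H = 4691 MPa = 4.691e+09 Pa.
Convert: Contact area A = 386.6 mm² = 3.866e-04 m².
Convert: Depth limit h_lim = 1.806 mm = 0.001806 m.
Working in SI base units: W = 293.3 N, H = 4.691e+09 Pa, K = 2.338e-03.
Limit volume V_lim = h_lim·A = 0.001806 · 3.866e-04 = 6.982e-07 m³.
So the life L = V_lim·H/(K·W) = 6.982e-07 · 4.691e+09 / (2.338e-03 · 293.3) = 4776 m.

value=4776 m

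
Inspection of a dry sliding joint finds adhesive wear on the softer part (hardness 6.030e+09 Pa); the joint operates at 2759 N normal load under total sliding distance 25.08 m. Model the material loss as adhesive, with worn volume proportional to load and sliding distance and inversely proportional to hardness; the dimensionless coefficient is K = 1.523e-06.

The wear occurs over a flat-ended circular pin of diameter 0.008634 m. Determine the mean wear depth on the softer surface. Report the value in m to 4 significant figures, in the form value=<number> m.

value=2.985e-07 m

The algebra runs at full float precision — the intermediates are displayed rounded. Rounded just once, at 4 significant digits.
Contact area A = π·d²/4 = π·(0.008634 m)²/4 = 5.855e-05 m².
In SI base units: W = 2759 N, H = 6.030e+09 Pa, K = 1.523e-06.
Archard volume V = K·W·L/H = 1.523e-06 · 2759 · 25.08 / 6.030e+09 = 1.748e-11 m³.
Average depth h = V/A = 1.748e-11 / 5.855e-05 = 2.985e-07 m.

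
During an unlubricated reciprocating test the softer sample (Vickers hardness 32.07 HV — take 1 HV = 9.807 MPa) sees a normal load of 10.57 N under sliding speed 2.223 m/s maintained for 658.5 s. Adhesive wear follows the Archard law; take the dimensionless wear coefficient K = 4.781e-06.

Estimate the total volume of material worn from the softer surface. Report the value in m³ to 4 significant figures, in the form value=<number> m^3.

value=2.352e-10 m^3

Intermediates are shown rounded. The computation carries exact precision, and one final rounding to 4 significant digits.
Convert: Total distance L = v·t = 2.223 m/s × 658.5 s = 1464 m.
Convert: Hardness H = 32.07 HV × 9.807 MPa/HV = 314.5 MPa = 3.145e+08 Pa.
Expressed in SI base units: W = 10.57 N, H = 3.145e+08 Pa, K = 4.781e-06.
Volume removed: V = K·W·L/H = 4.781e-06 · 10.57 · 1464 / 3.145e+08 = 2.352e-10 m³.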